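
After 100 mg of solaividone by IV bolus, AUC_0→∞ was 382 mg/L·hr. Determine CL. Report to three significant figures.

CL = 0.262 L/hr

CL = Dose_iv / AUC_0→∞
   = 100 / 382 = 0.26178 L/hr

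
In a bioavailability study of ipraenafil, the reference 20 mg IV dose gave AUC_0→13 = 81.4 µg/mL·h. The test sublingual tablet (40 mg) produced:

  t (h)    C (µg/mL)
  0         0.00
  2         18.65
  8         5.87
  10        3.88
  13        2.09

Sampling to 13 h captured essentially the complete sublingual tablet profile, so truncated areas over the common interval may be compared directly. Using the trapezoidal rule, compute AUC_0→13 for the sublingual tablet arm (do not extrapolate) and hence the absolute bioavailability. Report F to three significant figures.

F = 0.681

Trapezoidal AUC_0→13 (sublingual tablet):
  [0→2]: (0.00+18.65)/2 × 2 = 18.65
  [2→8]: (18.65+5.87)/2 × 6 = 73.56
  [8→10]: (5.87+3.88)/2 × 2 = 9.75
  [10→13]: (3.88+2.09)/2 × 3 = 8.955
  Sum = 110.915 µg/mL·h
F = (AUC_ev/D_ev)/(AUC_iv/D_iv) = (110.915/40)/(81.4/20) = 2.772875/4.07 = 0.6813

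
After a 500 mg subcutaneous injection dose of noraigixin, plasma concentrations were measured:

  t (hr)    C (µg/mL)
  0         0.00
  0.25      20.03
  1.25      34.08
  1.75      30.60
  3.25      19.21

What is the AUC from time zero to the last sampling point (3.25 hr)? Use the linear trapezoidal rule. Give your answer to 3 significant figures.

AUC = 83.1 µg/mL·hr

Trapezoidal AUC_0→3.25:
  [0→0.25]: (0.00+20.03)/2 × 0.25 = 2.50375
  [0.25→1.25]: (20.03+34.08)/2 × 1 = 27.055
  [1.25→1.75]: (34.08+30.60)/2 × 0.5 = 16.17
  [1.75→3.25]: (30.60+19.21)/2 × 1.5 = 37.3575
  Sum = 83.08625 µg/mL·hr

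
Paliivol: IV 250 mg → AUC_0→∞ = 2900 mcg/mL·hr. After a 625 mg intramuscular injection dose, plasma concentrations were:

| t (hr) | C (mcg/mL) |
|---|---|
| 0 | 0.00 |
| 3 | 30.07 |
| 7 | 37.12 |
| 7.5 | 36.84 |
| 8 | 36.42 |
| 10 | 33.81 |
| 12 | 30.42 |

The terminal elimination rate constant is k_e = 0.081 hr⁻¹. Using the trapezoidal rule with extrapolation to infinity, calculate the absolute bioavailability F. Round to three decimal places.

Trapezoidal AUC_0→12 (intramuscular injection):
  [0→3]: (0.00+30.07)/2 × 3 = 45.105
  [3→7]: (30.07+37.12)/2 × 4 = 134.38
  [7→7.5]: (37.12+36.84)/2 × 0.5 = 18.49
  [7.5→8]: (36.84+36.42)/2 × 0.5 = 18.315
  [8→10]: (36.42+33.81)/2 × 2 = 70.23
  [10→12]: (33.81+30.42)/2 × 2 = 64.23
  Sum = 350.75 mcg/mL·hr
Tail: C_last/k_e = 30.42/0.081 = 375.556
AUC_0→∞ (intramuscular injection) = 350.75 + 375.556 = 726.306 mcg/mL·hr
F = (AUC_ev/D_ev)/(AUC_iv/D_iv) = (726.306/625)/(2900/250) = 1.1620896/11.6 = 0.1002

F = 0.100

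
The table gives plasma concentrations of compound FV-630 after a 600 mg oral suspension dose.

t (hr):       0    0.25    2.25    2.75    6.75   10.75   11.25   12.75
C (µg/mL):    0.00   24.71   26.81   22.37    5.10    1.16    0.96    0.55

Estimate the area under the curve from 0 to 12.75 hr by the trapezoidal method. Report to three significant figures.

AUC = 136 µg/mL·hr

Trapezoidal AUC_0→12.75:
  [0→0.25]: (0.00+24.71)/2 × 0.25 = 3.08875
  [0.25→2.25]: (24.71+26.81)/2 × 2 = 51.52
  [2.25→2.75]: (26.81+22.37)/2 × 0.5 = 12.295
  [2.75→6.75]: (22.37+5.10)/2 × 4 = 54.94
  [6.75→10.75]: (5.10+1.16)/2 × 4 = 12.52
  [10.75→11.25]: (1.16+0.96)/2 × 0.5 = 0.53
  [11.25→12.75]: (0.96+0.55)/2 × 1.5 = 1.1325
  Sum = 136.02625 µg/mL·hr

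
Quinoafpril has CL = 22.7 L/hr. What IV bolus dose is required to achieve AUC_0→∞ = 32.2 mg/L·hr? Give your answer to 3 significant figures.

Dose = 731 mg

Dose_iv = CL × AUC_0→∞
     = 22.7 × 32.2 = 730.94 mg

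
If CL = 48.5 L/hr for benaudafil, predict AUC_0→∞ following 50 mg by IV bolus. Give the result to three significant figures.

AUC_0→∞ = Dose_iv / CL
        = 50 / 48.5 = 1.03093 mg/L·hr

AUC = 1.03 mg/L·hr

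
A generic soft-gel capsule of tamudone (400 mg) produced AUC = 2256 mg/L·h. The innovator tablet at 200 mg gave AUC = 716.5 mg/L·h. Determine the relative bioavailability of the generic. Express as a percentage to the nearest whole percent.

F_rel = 157%

F_rel = (AUC_test/D_test) / (AUC_ref/D_ref)
      = (2256/400) / (716.5/200)
      = 5.64 / 3.5825 = 1.5743 = 157.43%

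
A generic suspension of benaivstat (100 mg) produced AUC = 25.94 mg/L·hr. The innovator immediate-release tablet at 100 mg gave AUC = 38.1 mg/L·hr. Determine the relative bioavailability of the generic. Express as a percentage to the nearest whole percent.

F_rel = (AUC_test/D_test) / (AUC_ref/D_ref)
      = (25.94/100) / (38.1/100)
      = 0.2594 / 0.381 = 0.6808 = 68.08%

F_rel = 68%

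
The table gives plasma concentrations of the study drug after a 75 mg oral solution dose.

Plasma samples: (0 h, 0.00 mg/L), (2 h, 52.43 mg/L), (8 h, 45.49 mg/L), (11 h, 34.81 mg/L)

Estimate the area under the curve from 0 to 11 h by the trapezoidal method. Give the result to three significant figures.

Trapezoidal AUC_0→11:
  [0→2]: (0.00+52.43)/2 × 2 = 52.43
  [2→8]: (52.43+45.49)/2 × 6 = 293.76
  [8→11]: (45.49+34.81)/2 × 3 = 120.45
  Sum = 466.64 mg/L·h

AUC = 467 mg/L·h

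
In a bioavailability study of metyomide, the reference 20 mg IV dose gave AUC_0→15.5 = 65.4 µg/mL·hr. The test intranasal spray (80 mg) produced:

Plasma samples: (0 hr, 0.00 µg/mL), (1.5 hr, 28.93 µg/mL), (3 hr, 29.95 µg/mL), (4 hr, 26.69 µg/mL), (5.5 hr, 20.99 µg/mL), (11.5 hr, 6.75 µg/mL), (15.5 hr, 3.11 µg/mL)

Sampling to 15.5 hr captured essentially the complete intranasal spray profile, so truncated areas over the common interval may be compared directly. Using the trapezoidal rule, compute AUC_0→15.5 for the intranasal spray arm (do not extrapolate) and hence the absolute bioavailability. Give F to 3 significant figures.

Trapezoidal AUC_0→15.5 (intranasal spray):
  [0→1.5]: (0.00+28.93)/2 × 1.5 = 21.6975
  [1.5→3]: (28.93+29.95)/2 × 1.5 = 44.16
  [3→4]: (29.95+26.69)/2 × 1 = 28.32
  [4→5.5]: (26.69+20.99)/2 × 1.5 = 35.76
  [5.5→11.5]: (20.99+6.75)/2 × 6 = 83.22
  [11.5→15.5]: (6.75+3.11)/2 × 4 = 19.72
  Sum = 232.8775 µg/mL·hr
F = (AUC_ev/D_ev)/(AUC_iv/D_iv) = (232.8775/80)/(65.4/20) = 2.91097/3.27 = 0.8902

F = 0.890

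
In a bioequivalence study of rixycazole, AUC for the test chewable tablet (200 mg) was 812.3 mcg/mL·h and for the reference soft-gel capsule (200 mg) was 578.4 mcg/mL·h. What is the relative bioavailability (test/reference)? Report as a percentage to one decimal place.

F_rel = (AUC_test/D_test) / (AUC_ref/D_ref)
      = (812.3/200) / (578.4/200)
      = 4.0615 / 2.892 = 1.4044 = 140.44%

F_rel = 140.4%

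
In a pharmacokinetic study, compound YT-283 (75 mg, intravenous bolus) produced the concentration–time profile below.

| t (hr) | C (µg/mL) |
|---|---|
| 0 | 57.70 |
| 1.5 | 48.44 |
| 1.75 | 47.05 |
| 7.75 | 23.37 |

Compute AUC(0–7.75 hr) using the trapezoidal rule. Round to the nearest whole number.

Trapezoidal AUC_0→7.75:
  [0→1.5]: (57.70+48.44)/2 × 1.5 = 79.605
  [1.5→1.75]: (48.44+47.05)/2 × 0.25 = 11.93625
  [1.75→7.75]: (47.05+23.37)/2 × 6 = 211.26
  Sum = 302.80125 µg/mL·hr

AUC = 303 µg/mL·hr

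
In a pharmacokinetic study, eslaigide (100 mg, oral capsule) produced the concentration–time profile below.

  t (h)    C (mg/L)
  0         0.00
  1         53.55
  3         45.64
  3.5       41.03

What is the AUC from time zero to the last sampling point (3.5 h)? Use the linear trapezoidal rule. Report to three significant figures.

Trapezoidal AUC_0→3.5:
  [0→1]: (0.00+53.55)/2 × 1 = 26.775
  [1→3]: (53.55+45.64)/2 × 2 = 99.19
  [3→3.5]: (45.64+41.03)/2 × 0.5 = 21.6675
  Sum = 147.6325 mg/L·h

AUC = 148 mg/L·h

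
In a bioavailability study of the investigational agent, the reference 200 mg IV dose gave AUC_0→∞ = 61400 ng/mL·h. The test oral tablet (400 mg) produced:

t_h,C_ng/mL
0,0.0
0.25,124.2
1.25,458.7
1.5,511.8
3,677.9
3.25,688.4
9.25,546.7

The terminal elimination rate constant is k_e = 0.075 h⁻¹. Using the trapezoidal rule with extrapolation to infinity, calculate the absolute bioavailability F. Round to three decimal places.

Trapezoidal AUC_0→9.25 (oral tablet):
  [0→0.25]: (0.0+124.2)/2 × 0.25 = 15.525
  [0.25→1.25]: (124.2+458.7)/2 × 1 = 291.45
  [1.25→1.5]: (458.7+511.8)/2 × 0.25 = 121.3125
  [1.5→3]: (511.8+677.9)/2 × 1.5 = 892.275
  [3→3.25]: (677.9+688.4)/2 × 0.25 = 170.7875
  [3.25→9.25]: (688.4+546.7)/2 × 6 = 3705.3
  Sum = 5196.65 ng/mL·h
Tail: C_last/k_e = 546.7/0.075 = 7289.333
AUC_0→∞ (oral tablet) = 5196.65 + 7289.333 = 12485.983 ng/mL·h
F = (AUC_ev/D_ev)/(AUC_iv/D_iv) = (12485.983/400)/(61400/200) = 31.215/307 = 0.1017

F = 0.102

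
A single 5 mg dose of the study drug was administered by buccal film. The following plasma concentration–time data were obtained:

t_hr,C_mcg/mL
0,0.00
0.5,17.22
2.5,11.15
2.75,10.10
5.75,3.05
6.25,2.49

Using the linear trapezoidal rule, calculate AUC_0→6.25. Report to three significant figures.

AUC = 56.4 mcg/mL·hr

Trapezoidal AUC_0→6.25:
  [0→0.5]: (0.00+17.22)/2 × 0.5 = 4.305
  [0.5→2.5]: (17.22+11.15)/2 × 2 = 28.37
  [2.5→2.75]: (11.15+10.10)/2 × 0.25 = 2.65625
  [2.75→5.75]: (10.10+3.05)/2 × 3 = 19.725
  [5.75→6.25]: (3.05+2.49)/2 × 0.5 = 1.385
  Sum = 56.44125 mcg/mL·hr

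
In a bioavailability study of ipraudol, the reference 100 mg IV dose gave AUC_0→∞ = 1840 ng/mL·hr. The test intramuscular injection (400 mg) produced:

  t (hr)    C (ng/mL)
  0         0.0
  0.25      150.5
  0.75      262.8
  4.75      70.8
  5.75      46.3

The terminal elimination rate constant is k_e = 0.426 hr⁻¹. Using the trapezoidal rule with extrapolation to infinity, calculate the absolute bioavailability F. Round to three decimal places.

Trapezoidal AUC_0→5.75 (intramuscular injection):
  [0→0.25]: (0.0+150.5)/2 × 0.25 = 18.8125
  [0.25→0.75]: (150.5+262.8)/2 × 0.5 = 103.325
  [0.75→4.75]: (262.8+70.8)/2 × 4 = 667.2
  [4.75→5.75]: (70.8+46.3)/2 × 1 = 58.55
  Sum = 847.8875 ng/mL·hr
Tail: C_last/k_e = 46.3/0.426 = 108.685
AUC_0→∞ (intramuscular injection) = 847.8875 + 108.685 = 956.5725 ng/mL·hr
F = (AUC_ev/D_ev)/(AUC_iv/D_iv) = (956.5725/400)/(1840/100) = 2.39143/18.4 = 0.1300

F = 0.130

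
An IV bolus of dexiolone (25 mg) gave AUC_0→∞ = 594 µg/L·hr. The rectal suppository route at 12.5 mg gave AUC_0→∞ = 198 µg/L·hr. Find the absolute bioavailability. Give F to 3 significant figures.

F = 0.667

F = (AUC_ev / D_ev) / (AUC_iv / D_iv)
  = (198/12.5) / (594/25)
  = 15.84 / 23.76 = 0.6667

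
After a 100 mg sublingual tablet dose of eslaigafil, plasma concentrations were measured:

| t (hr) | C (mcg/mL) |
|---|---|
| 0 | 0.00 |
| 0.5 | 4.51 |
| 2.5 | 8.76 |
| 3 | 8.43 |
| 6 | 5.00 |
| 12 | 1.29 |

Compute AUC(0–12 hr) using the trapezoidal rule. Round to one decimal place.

Trapezoidal AUC_0→12:
  [0→0.5]: (0.00+4.51)/2 × 0.5 = 1.1275
  [0.5→2.5]: (4.51+8.76)/2 × 2 = 13.27
  [2.5→3]: (8.76+8.43)/2 × 0.5 = 4.2975
  [3→6]: (8.43+5.00)/2 × 3 = 20.145
  [6→12]: (5.00+1.29)/2 × 6 = 18.87
  Sum = 57.71 mcg/mL·hr

AUC = 57.7 mcg/mL·hr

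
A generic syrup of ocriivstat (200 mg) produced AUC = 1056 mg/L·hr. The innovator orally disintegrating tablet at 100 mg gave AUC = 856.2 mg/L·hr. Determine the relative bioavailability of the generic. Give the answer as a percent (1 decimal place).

F_rel = 61.7%

F_rel = (AUC_test/D_test) / (AUC_ref/D_ref)
      = (1056/200) / (856.2/100)
      = 5.28 / 8.562 = 0.6167 = 61.67%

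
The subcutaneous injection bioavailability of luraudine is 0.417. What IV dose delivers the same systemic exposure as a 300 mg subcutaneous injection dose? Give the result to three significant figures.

D_iv = 125 mg

Systemic exposure from an extravascular dose = F × D_ev, so the equivalent IV dose is F × D_ev.
D_iv = F × D_ev = 0.417 × 300 = 125.1 mg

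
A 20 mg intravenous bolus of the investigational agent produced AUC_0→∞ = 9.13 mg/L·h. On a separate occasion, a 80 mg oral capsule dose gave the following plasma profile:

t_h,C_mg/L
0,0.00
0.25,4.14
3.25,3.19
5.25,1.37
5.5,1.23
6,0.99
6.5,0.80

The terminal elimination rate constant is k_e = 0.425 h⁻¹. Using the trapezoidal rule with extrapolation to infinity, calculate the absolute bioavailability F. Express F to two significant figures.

F = 0.53

Trapezoidal AUC_0→6.5 (oral capsule):
  [0→0.25]: (0.00+4.14)/2 × 0.25 = 0.5175
  [0.25→3.25]: (4.14+3.19)/2 × 3 = 10.995
  [3.25→5.25]: (3.19+1.37)/2 × 2 = 4.56
  [5.25→5.5]: (1.37+1.23)/2 × 0.25 = 0.325
  [5.5→6]: (1.23+0.99)/2 × 0.5 = 0.555
  [6→6.5]: (0.99+0.80)/2 × 0.5 = 0.4475
  Sum = 17.4 mg/L·h
Tail: C_last/k_e = 0.80/0.425 = 1.882
AUC_0→∞ (oral capsule) = 17.4 + 1.882 = 19.282 mg/L·h
F = (AUC_ev/D_ev)/(AUC_iv/D_iv) = (19.282/80)/(9.13/20) = 0.241025/0.4565 = 0.5280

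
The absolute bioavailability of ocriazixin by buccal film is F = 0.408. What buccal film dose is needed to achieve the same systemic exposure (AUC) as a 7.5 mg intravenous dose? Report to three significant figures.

For equal systemic exposure: F × D_ev = D_iv
D_ev = D_iv / F = 7.5 / 0.408 = 18.3824 mg

D_buccal = 18.4 mg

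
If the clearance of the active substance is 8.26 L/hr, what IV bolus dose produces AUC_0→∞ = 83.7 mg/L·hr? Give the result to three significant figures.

Dose = 691 mg

Dose_iv = CL × AUC_0→∞
     = 8.26 × 83.7 = 691.362 mg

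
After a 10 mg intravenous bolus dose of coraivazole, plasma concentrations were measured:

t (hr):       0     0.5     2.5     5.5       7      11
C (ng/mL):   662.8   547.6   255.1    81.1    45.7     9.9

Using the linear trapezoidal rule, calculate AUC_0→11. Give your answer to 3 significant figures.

Trapezoidal AUC_0→11:
  [0→0.5]: (662.8+547.6)/2 × 0.5 = 302.6
  [0.5→2.5]: (547.6+255.1)/2 × 2 = 802.7
  [2.5→5.5]: (255.1+81.1)/2 × 3 = 504.3
  [5.5→7]: (81.1+45.7)/2 × 1.5 = 95.1
  [7→11]: (45.7+9.9)/2 × 4 = 111.2
  Sum = 1815.9 ng/mL·hr

AUC = 1820 ng/mL·hr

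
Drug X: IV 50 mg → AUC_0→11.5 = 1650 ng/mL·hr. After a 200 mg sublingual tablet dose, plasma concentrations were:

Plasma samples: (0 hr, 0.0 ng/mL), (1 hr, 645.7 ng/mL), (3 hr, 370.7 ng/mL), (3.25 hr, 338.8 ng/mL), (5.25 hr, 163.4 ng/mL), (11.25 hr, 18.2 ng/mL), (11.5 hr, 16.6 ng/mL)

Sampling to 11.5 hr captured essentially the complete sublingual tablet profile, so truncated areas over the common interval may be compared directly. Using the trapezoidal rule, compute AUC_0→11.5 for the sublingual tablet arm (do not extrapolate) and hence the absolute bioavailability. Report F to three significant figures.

F = 0.376

Trapezoidal AUC_0→11.5 (sublingual tablet):
  [0→1]: (0.0+645.7)/2 × 1 = 322.85
  [1→3]: (645.7+370.7)/2 × 2 = 1016.4
  [3→3.25]: (370.7+338.8)/2 × 0.25 = 88.6875
  [3.25→5.25]: (338.8+163.4)/2 × 2 = 502.2
  [5.25→11.25]: (163.4+18.2)/2 × 6 = 544.8
  [11.25→11.5]: (18.2+16.6)/2 × 0.25 = 4.35
  Sum = 2479.2875 ng/mL·hr
F = (AUC_ev/D_ev)/(AUC_iv/D_iv) = (2479.2875/200)/(1650/50) = 12.3964/33 = 0.3756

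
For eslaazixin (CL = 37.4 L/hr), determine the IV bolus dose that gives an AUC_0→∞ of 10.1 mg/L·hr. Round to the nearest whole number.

Dose = 378 mg

Dose_iv = CL × AUC_0→∞
     = 37.4 × 10.1 = 377.74 mg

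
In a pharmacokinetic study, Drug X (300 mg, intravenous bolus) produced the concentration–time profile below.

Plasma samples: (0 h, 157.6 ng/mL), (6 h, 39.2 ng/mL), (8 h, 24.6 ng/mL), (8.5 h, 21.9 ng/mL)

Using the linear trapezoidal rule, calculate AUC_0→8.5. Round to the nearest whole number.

Trapezoidal AUC_0→8.5:
  [0→6]: (157.6+39.2)/2 × 6 = 590.4
  [6→8]: (39.2+24.6)/2 × 2 = 63.8
  [8→8.5]: (24.6+21.9)/2 × 0.5 = 11.625
  Sum = 665.825 ng/mL·h

AUC = 666 ng/mL·h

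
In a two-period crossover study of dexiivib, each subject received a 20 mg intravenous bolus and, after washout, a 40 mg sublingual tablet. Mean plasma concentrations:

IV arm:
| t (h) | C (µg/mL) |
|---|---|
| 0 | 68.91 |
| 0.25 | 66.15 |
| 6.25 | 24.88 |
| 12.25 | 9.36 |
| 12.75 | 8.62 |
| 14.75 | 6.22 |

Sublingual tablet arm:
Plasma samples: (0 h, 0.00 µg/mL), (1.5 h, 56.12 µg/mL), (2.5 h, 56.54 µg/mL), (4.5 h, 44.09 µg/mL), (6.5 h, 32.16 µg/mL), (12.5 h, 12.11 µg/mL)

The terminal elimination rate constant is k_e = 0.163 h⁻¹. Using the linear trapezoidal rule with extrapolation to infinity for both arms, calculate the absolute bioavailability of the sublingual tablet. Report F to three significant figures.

F = 0.536

Trapezoidal AUC_0→14.75 (IV):
  [0→0.25]: (68.91+66.15)/2 × 0.25 = 16.8825
  [0.25→6.25]: (66.15+24.88)/2 × 6 = 273.09
  [6.25→12.25]: (24.88+9.36)/2 × 6 = 102.72
  [12.25→12.75]: (9.36+8.62)/2 × 0.5 = 4.495
  [12.75→14.75]: (8.62+6.22)/2 × 2 = 14.84
  Sum = 412.0275 µg/mL·h
IV tail: 6.22/0.163 = 38.160; AUC_iv,0→∞ = 412.0275 + 38.160 = 450.1875 µg/mL·h
Trapezoidal AUC_0→12.5 (sublingual tablet):
  [0→1.5]: (0.00+56.12)/2 × 1.5 = 42.09
  [1.5→2.5]: (56.12+56.54)/2 × 1 = 56.33
  [2.5→4.5]: (56.54+44.09)/2 × 2 = 100.63
  [4.5→6.5]: (44.09+32.16)/2 × 2 = 76.25
  [6.5→12.5]: (32.16+12.11)/2 × 6 = 132.81
  Sum = 408.11 µg/mL·h
sublingual tablet tail: 12.11/0.163 = 74.294; AUC_ev,0→∞ = 408.11 + 74.294 = 482.404 µg/mL·h
F = (AUC_ev/D_ev)/(AUC_iv/D_iv) = (482.404/40)/(450.1875/20) = 12.0601/22.509375 = 0.5358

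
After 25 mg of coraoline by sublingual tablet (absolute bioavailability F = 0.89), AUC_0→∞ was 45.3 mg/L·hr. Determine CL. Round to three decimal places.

CL = F × Dose / AUC_0→∞
   = 0.89 × 25 / 45.3 = 0.49117 L/hr

CL = 0.491 L/hr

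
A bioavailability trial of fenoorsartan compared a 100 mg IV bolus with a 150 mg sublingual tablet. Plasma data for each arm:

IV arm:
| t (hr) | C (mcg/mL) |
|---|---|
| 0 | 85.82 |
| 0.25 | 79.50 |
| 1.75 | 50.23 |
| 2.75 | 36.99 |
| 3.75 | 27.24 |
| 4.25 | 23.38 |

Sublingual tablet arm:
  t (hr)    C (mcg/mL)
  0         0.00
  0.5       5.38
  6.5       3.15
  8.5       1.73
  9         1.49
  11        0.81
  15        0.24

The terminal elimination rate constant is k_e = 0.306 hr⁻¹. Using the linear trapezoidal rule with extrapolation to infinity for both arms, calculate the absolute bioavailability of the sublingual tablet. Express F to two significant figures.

F = 0.089

Trapezoidal AUC_0→4.25 (IV):
  [0→0.25]: (85.82+79.50)/2 × 0.25 = 20.665
  [0.25→1.75]: (79.50+50.23)/2 × 1.5 = 97.2975
  [1.75→2.75]: (50.23+36.99)/2 × 1 = 43.61
  [2.75→3.75]: (36.99+27.24)/2 × 1 = 32.115
  [3.75→4.25]: (27.24+23.38)/2 × 0.5 = 12.655
  Sum = 206.3425 mcg/mL·hr
IV tail: 23.38/0.306 = 76.405; AUC_iv,0→∞ = 206.3425 + 76.405 = 282.7475 mcg/mL·hr
Trapezoidal AUC_0→15 (sublingual tablet):
  [0→0.5]: (0.00+5.38)/2 × 0.5 = 1.345
  [0.5→6.5]: (5.38+3.15)/2 × 6 = 25.59
  [6.5→8.5]: (3.15+1.73)/2 × 2 = 4.88
  [8.5→9]: (1.73+1.49)/2 × 0.5 = 0.805
  [9→11]: (1.49+0.81)/2 × 2 = 2.3
  [11→15]: (0.81+0.24)/2 × 4 = 2.1
  Sum = 37.02 mcg/mL·hr
sublingual tablet tail: 0.24/0.306 = 0.784; AUC_ev,0→∞ = 37.02 + 0.784 = 37.804 mcg/mL·hr
F = (AUC_ev/D_ev)/(AUC_iv/D_iv) = (37.804/150)/(282.7475/100) = 0.252027/2.827475 = 0.0891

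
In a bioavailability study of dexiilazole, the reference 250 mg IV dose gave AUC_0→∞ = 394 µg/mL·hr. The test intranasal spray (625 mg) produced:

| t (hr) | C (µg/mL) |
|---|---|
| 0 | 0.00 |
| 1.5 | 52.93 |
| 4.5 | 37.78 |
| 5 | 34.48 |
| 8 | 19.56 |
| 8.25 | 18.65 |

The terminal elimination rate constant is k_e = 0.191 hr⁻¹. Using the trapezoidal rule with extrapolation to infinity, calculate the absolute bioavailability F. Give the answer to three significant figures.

F = 0.383

Trapezoidal AUC_0→8.25 (intranasal spray):
  [0→1.5]: (0.00+52.93)/2 × 1.5 = 39.6975
  [1.5→4.5]: (52.93+37.78)/2 × 3 = 136.065
  [4.5→5]: (37.78+34.48)/2 × 0.5 = 18.065
  [5→8]: (34.48+19.56)/2 × 3 = 81.06
  [8→8.25]: (19.56+18.65)/2 × 0.25 = 4.77625
  Sum = 279.66375 µg/mL·hr
Tail: C_last/k_e = 18.65/0.191 = 97.644
AUC_0→∞ (intranasal spray) = 279.66375 + 97.644 = 377.30775 µg/mL·hr
F = (AUC_ev/D_ev)/(AUC_iv/D_iv) = (377.30775/625)/(394/250) = 0.6036924/1.576 = 0.3831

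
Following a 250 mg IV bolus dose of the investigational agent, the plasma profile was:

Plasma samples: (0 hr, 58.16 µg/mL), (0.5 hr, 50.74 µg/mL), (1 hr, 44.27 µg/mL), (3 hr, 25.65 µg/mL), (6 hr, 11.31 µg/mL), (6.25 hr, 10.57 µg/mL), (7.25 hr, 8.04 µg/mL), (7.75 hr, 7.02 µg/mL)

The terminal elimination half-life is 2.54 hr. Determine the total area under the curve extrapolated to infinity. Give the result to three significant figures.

Trapezoidal AUC_0→7.75:
  [0→0.5]: (58.16+50.74)/2 × 0.5 = 27.225
  [0.5→1]: (50.74+44.27)/2 × 0.5 = 23.7525
  [1→3]: (44.27+25.65)/2 × 2 = 69.92
  [3→6]: (25.65+11.31)/2 × 3 = 55.44
  [6→6.25]: (11.31+10.57)/2 × 0.25 = 2.735
  [6.25→7.25]: (10.57+8.04)/2 × 1 = 9.305
  [7.25→7.75]: (8.04+7.02)/2 × 0.5 = 3.765
  Sum = 192.1425 µg/mL·hr
k_e = ln2 / t½ = 0.693147 / 2.54 = 0.2729 hr^-1
Extrapolated tail: C_last / k_e = 7.02 / 0.2729 = 25.724
AUC_0→∞ = 192.1425 + 25.724 = 217.8665 µg/mL·hr

AUC = 218 µg/mL·hr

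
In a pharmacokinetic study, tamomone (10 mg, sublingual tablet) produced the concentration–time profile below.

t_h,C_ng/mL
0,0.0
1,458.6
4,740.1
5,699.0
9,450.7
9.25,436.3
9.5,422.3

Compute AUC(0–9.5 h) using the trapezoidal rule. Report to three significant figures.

AUC = 5260 ng/mL·h

Trapezoidal AUC_0→9.5:
  [0→1]: (0.0+458.6)/2 × 1 = 229.3
  [1→4]: (458.6+740.1)/2 × 3 = 1798.05
  [4→5]: (740.1+699.0)/2 × 1 = 719.55
  [5→9]: (699.0+450.7)/2 × 4 = 2299.4
  [9→9.25]: (450.7+436.3)/2 × 0.25 = 110.875
  [9.25→9.5]: (436.3+422.3)/2 × 0.25 = 107.325
  Sum = 5264.5 ng/mL·h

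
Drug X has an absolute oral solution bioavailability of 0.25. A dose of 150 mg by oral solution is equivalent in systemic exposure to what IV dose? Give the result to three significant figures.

D_iv = 37.5 mg

Systemic exposure from an extravascular dose = F × D_ev, so the equivalent IV dose is F × D_ev.
D_iv = F × D_ev = 0.25 × 150 = 37.5 mg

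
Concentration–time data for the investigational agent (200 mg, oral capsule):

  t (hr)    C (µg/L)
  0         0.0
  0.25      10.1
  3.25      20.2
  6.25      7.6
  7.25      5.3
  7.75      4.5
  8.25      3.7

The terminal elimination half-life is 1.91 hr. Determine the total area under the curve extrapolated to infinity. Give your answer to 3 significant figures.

Trapezoidal AUC_0→8.25:
  [0→0.25]: (0.0+10.1)/2 × 0.25 = 1.2625
  [0.25→3.25]: (10.1+20.2)/2 × 3 = 45.45
  [3.25→6.25]: (20.2+7.6)/2 × 3 = 41.7
  [6.25→7.25]: (7.6+5.3)/2 × 1 = 6.45
  [7.25→7.75]: (5.3+4.5)/2 × 0.5 = 2.45
  [7.75→8.25]: (4.5+3.7)/2 × 0.5 = 2.05
  Sum = 99.3625 µg/L·hr
k_e = ln2 / t½ = 0.693147 / 1.91 = 0.3629 hr^-1
Extrapolated tail: C_last / k_e = 3.7 / 0.3629 = 10.196
AUC_0→∞ = 99.3625 + 10.196 = 109.5585 µg/L·hr

AUC = 110 µg/L·hr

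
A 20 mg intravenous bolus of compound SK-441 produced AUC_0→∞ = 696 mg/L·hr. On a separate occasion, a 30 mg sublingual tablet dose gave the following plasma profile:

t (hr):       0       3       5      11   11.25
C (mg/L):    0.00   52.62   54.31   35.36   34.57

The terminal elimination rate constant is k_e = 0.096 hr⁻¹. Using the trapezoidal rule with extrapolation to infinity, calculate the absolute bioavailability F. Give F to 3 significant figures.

F = 0.789

Trapezoidal AUC_0→11.25 (sublingual tablet):
  [0→3]: (0.00+52.62)/2 × 3 = 78.93
  [3→5]: (52.62+54.31)/2 × 2 = 106.93
  [5→11]: (54.31+35.36)/2 × 6 = 269.01
  [11→11.25]: (35.36+34.57)/2 × 0.25 = 8.74125
  Sum = 463.61125 mg/L·hr
Tail: C_last/k_e = 34.57/0.096 = 360.104
AUC_0→∞ (sublingual tablet) = 463.61125 + 360.104 = 823.71525 mg/L·hr
F = (AUC_ev/D_ev)/(AUC_iv/D_iv) = (823.71525/30)/(696/20) = 27.457175/34.8 = 0.7890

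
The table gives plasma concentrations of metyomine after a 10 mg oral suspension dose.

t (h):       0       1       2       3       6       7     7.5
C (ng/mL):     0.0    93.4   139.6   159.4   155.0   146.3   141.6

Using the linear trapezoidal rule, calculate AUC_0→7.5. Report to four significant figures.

AUC = 1007 ng/mL·h

Trapezoidal AUC_0→7.5:
  [0→1]: (0.0+93.4)/2 × 1 = 46.7
  [1→2]: (93.4+139.6)/2 × 1 = 116.5
  [2→3]: (139.6+159.4)/2 × 1 = 149.5
  [3→6]: (159.4+155.0)/2 × 3 = 471.6
  [6→7]: (155.0+146.3)/2 × 1 = 150.65
  [7→7.5]: (146.3+141.6)/2 × 0.5 = 71.975
  Sum = 1006.925 ng/mL·h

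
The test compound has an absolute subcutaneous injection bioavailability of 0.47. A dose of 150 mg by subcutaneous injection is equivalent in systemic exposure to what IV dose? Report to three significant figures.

D_iv = 70.5 mg

Systemic exposure from an extravascular dose = F × D_ev, so the equivalent IV dose is F × D_ev.
D_iv = F × D_ev = 0.47 × 150 = 70.5 mg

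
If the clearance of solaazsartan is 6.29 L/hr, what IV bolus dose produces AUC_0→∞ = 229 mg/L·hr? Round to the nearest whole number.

Dose_iv = CL × AUC_0→∞
     = 6.29 × 229 = 1440.41 mg

Dose = 1440 mg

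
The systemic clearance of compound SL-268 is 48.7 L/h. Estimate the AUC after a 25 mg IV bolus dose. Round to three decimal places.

AUC = 0.513 mg/L·h

AUC_0→∞ = Dose_iv / CL
        = 25 / 48.7 = 0.513347 mg/L·h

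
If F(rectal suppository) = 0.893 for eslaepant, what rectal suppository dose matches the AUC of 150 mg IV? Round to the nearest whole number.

For equal systemic exposure: F × D_ev = D_iv
D_ev = D_iv / F = 150 / 0.893 = 167.973 mg

D_rectal = 168 mg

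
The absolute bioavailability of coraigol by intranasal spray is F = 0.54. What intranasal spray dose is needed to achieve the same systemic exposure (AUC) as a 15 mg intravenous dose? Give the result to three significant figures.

For equal systemic exposure: F × D_ev = D_iv
D_ev = D_iv / F = 15 / 0.54 = 27.7778 mg

D_intranasal = 27.8 mg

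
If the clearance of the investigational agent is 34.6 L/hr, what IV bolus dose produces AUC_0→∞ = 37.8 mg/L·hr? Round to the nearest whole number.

Dose_iv = CL × AUC_0→∞
     = 34.6 × 37.8 = 1307.88 mg

Dose = 1308 mg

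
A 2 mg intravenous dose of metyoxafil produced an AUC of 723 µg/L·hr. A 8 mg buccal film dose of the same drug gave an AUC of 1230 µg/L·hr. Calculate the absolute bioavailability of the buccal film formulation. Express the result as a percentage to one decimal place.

F = 42.5%

F = (AUC_ev / D_ev) / (AUC_iv / D_iv)
  = (1230/8) / (723/2)
  = 153.75 / 361.5 = 0.4253
  = 42.53%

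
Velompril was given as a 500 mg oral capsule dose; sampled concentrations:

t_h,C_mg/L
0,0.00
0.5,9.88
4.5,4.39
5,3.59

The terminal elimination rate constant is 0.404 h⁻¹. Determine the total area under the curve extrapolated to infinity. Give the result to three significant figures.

Trapezoidal AUC_0→5:
  [0→0.5]: (0.00+9.88)/2 × 0.5 = 2.47
  [0.5→4.5]: (9.88+4.39)/2 × 4 = 28.54
  [4.5→5]: (4.39+3.59)/2 × 0.5 = 1.995
  Sum = 33.005 mg/L·h
Extrapolated tail: C_last / k_e = 3.59 / 0.404 = 8.886
AUC_0→∞ = 33.005 + 8.886 = 41.891 mg/L·h

AUC = 41.9 mg/L·h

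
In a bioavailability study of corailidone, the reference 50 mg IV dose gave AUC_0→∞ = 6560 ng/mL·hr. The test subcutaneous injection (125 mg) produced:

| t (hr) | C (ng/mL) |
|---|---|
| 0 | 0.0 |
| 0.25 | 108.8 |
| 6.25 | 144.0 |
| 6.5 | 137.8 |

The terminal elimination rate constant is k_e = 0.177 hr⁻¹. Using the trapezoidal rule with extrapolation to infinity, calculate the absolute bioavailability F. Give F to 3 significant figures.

Trapezoidal AUC_0→6.5 (subcutaneous injection):
  [0→0.25]: (0.0+108.8)/2 × 0.25 = 13.6
  [0.25→6.25]: (108.8+144.0)/2 × 6 = 758.4
  [6.25→6.5]: (144.0+137.8)/2 × 0.25 = 35.225
  Sum = 807.225 ng/mL·hr
Tail: C_last/k_e = 137.8/0.177 = 778.531
AUC_0→∞ (subcutaneous injection) = 807.225 + 778.531 = 1585.756 ng/mL·hr
F = (AUC_ev/D_ev)/(AUC_iv/D_iv) = (1585.756/125)/(6560/50) = 12.686048/131.2 = 0.0967

F = 0.0967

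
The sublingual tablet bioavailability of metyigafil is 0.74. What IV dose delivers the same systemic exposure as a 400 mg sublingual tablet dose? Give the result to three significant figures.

D_iv = 296 mg

Systemic exposure from an extravascular dose = F × D_ev, so the equivalent IV dose is F × D_ev.
D_iv = F × D_ev = 0.74 × 400 = 296 mg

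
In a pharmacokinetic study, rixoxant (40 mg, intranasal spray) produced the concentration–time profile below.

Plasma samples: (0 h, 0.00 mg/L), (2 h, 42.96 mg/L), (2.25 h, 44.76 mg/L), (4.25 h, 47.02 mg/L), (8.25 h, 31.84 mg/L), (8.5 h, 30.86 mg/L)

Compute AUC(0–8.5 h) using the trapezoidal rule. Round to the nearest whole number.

AUC = 311 mg/L·h

Trapezoidal AUC_0→8.5:
  [0→2]: (0.00+42.96)/2 × 2 = 42.96
  [2→2.25]: (42.96+44.76)/2 × 0.25 = 10.965
  [2.25→4.25]: (44.76+47.02)/2 × 2 = 91.78
  [4.25→8.25]: (47.02+31.84)/2 × 4 = 157.72
  [8.25→8.5]: (31.84+30.86)/2 × 0.25 = 7.8375
  Sum = 311.2625 mg/L·h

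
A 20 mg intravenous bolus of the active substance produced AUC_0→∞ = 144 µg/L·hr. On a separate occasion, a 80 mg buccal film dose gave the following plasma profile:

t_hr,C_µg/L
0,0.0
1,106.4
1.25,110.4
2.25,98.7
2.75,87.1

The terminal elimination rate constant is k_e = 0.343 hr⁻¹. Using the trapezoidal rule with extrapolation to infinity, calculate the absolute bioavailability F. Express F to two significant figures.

F = 0.84

Trapezoidal AUC_0→2.75 (buccal film):
  [0→1]: (0.0+106.4)/2 × 1 = 53.2
  [1→1.25]: (106.4+110.4)/2 × 0.25 = 27.1
  [1.25→2.25]: (110.4+98.7)/2 × 1 = 104.55
  [2.25→2.75]: (98.7+87.1)/2 × 0.5 = 46.45
  Sum = 231.3 µg/L·hr
Tail: C_last/k_e = 87.1/0.343 = 253.936
AUC_0→∞ (buccal film) = 231.3 + 253.936 = 485.236 µg/L·hr
F = (AUC_ev/D_ev)/(AUC_iv/D_iv) = (485.236/80)/(144/20) = 6.06545/7.2 = 0.8424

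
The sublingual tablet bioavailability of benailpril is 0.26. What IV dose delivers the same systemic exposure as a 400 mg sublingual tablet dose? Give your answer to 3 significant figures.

D_iv = 104 mg

Systemic exposure from an extravascular dose = F × D_ev, so the equivalent IV dose is F × D_ev.
D_iv = F × D_ev = 0.26 × 400 = 104 mg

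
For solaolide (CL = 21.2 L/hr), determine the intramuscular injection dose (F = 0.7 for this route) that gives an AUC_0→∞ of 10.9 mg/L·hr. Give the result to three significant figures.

Dose = CL × AUC_0→∞ / F
     = 21.2 × 10.9 / 0.7 = 330.114 mg

Dose = 330 mg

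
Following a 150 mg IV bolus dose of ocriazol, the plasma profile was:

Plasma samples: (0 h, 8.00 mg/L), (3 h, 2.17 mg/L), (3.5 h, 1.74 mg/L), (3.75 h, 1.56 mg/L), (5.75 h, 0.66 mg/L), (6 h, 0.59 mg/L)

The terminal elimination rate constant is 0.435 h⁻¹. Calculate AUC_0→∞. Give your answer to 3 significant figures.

AUC = 20.4 mg/L·h

Trapezoidal AUC_0→6:
  [0→3]: (8.00+2.17)/2 × 3 = 15.255
  [3→3.5]: (2.17+1.74)/2 × 0.5 = 0.9775
  [3.5→3.75]: (1.74+1.56)/2 × 0.25 = 0.4125
  [3.75→5.75]: (1.56+0.66)/2 × 2 = 2.22
  [5.75→6]: (0.66+0.59)/2 × 0.25 = 0.15625
  Sum = 19.02125 mg/L·h
Extrapolated tail: C_last / k_e = 0.59 / 0.435 = 1.356
AUC_0→∞ = 19.02125 + 1.356 = 20.37725 mg/L·h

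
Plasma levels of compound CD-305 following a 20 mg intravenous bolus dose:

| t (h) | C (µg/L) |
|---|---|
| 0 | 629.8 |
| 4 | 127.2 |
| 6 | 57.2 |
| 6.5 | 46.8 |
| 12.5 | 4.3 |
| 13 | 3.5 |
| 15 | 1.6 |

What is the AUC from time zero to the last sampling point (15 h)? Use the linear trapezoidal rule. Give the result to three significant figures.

AUC = 1880 µg/L·h

Trapezoidal AUC_0→15:
  [0→4]: (629.8+127.2)/2 × 4 = 1514.0
  [4→6]: (127.2+57.2)/2 × 2 = 184.4
  [6→6.5]: (57.2+46.8)/2 × 0.5 = 26.0
  [6.5→12.5]: (46.8+4.3)/2 × 6 = 153.3
  [12.5→13]: (4.3+3.5)/2 × 0.5 = 1.95
  [13→15]: (3.5+1.6)/2 × 2 = 5.1
  Sum = 1884.75 µg/L·h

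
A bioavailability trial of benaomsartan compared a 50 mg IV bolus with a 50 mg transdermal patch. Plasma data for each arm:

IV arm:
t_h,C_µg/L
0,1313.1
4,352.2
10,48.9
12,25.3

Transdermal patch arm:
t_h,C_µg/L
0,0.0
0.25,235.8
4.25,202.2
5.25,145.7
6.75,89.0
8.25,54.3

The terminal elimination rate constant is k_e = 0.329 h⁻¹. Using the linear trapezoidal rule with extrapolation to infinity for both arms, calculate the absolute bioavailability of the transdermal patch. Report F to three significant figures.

Trapezoidal AUC_0→12 (IV):
  [0→4]: (1313.1+352.2)/2 × 4 = 3330.6
  [4→10]: (352.2+48.9)/2 × 6 = 1203.3
  [10→12]: (48.9+25.3)/2 × 2 = 74.2
  Sum = 4608.1 µg/L·h
IV tail: 25.3/0.329 = 76.900; AUC_iv,0→∞ = 4608.1 + 76.900 = 4685.0 µg/L·h
Trapezoidal AUC_0→8.25 (transdermal patch):
  [0→0.25]: (0.0+235.8)/2 × 0.25 = 29.475
  [0.25→4.25]: (235.8+202.2)/2 × 4 = 876.0
  [4.25→5.25]: (202.2+145.7)/2 × 1 = 173.95
  [5.25→6.75]: (145.7+89.0)/2 × 1.5 = 176.025
  [6.75→8.25]: (89.0+54.3)/2 × 1.5 = 107.475
  Sum = 1362.925 µg/L·h
transdermal patch tail: 54.3/0.329 = 165.046; AUC_ev,0→∞ = 1362.925 + 165.046 = 1527.971 µg/L·h
F = (AUC_ev/D_ev)/(AUC_iv/D_iv) = (1527.971/50)/(4685.0/50) = 30.55942/93.7 = 0.3261

F = 0.326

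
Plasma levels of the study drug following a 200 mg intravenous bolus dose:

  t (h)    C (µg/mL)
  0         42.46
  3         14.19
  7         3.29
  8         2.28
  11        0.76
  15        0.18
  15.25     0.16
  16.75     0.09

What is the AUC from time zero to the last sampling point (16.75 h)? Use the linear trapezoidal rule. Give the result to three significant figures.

Trapezoidal AUC_0→16.75:
  [0→3]: (42.46+14.19)/2 × 3 = 84.975
  [3→7]: (14.19+3.29)/2 × 4 = 34.96
  [7→8]: (3.29+2.28)/2 × 1 = 2.785
  [8→11]: (2.28+0.76)/2 × 3 = 4.56
  [11→15]: (0.76+0.18)/2 × 4 = 1.88
  [15→15.25]: (0.18+0.16)/2 × 0.25 = 0.0425
  [15.25→16.75]: (0.16+0.09)/2 × 1.5 = 0.1875
  Sum = 129.39 µg/mL·h

AUC = 129 µg/mL·h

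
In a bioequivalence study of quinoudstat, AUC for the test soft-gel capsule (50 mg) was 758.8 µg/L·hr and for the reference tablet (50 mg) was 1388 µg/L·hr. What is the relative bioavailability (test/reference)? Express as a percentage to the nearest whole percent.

F_rel = 55%

F_rel = (AUC_test/D_test) / (AUC_ref/D_ref)
      = (758.8/50) / (1388/50)
      = 15.176 / 27.76 = 0.5467 = 54.67%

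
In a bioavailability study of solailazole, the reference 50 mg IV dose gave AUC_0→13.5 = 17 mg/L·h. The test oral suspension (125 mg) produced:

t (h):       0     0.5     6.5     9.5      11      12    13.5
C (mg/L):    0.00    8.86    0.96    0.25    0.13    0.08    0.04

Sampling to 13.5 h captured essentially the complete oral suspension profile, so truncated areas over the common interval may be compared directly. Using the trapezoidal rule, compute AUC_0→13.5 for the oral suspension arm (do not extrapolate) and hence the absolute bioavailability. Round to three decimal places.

F = 0.799

Trapezoidal AUC_0→13.5 (oral suspension):
  [0→0.5]: (0.00+8.86)/2 × 0.5 = 2.215
  [0.5→6.5]: (8.86+0.96)/2 × 6 = 29.46
  [6.5→9.5]: (0.96+0.25)/2 × 3 = 1.815
  [9.5→11]: (0.25+0.13)/2 × 1.5 = 0.285
  [11→12]: (0.13+0.08)/2 × 1 = 0.105
  [12→13.5]: (0.08+0.04)/2 × 1.5 = 0.09
  Sum = 33.97 mg/L·h
F = (AUC_ev/D_ev)/(AUC_iv/D_iv) = (33.97/125)/(17/50) = 0.27176/0.34 = 0.7993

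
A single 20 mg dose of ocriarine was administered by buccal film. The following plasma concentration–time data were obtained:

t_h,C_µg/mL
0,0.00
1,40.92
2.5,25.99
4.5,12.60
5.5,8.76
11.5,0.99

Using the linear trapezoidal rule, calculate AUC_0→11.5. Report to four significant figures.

Trapezoidal AUC_0→11.5:
  [0→1]: (0.00+40.92)/2 × 1 = 20.46
  [1→2.5]: (40.92+25.99)/2 × 1.5 = 50.1825
  [2.5→4.5]: (25.99+12.60)/2 × 2 = 38.59
  [4.5→5.5]: (12.60+8.76)/2 × 1 = 10.68
  [5.5→11.5]: (8.76+0.99)/2 × 6 = 29.25
  Sum = 149.1625 µg/mL·h

AUC = 149.2 µg/mL·h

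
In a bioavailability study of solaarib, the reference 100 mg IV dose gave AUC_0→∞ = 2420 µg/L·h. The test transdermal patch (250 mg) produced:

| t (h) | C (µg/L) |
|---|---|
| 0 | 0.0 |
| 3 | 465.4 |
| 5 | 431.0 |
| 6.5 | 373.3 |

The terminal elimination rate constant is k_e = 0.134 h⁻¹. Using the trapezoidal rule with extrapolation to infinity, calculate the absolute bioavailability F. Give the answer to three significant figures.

F = 0.824

Trapezoidal AUC_0→6.5 (transdermal patch):
  [0→3]: (0.0+465.4)/2 × 3 = 698.1
  [3→5]: (465.4+431.0)/2 × 2 = 896.4
  [5→6.5]: (431.0+373.3)/2 × 1.5 = 603.225
  Sum = 2197.725 µg/L·h
Tail: C_last/k_e = 373.3/0.134 = 2785.821
AUC_0→∞ (transdermal patch) = 2197.725 + 2785.821 = 4983.546 µg/L·h
F = (AUC_ev/D_ev)/(AUC_iv/D_iv) = (4983.546/250)/(2420/100) = 19.934184/24.2 = 0.8237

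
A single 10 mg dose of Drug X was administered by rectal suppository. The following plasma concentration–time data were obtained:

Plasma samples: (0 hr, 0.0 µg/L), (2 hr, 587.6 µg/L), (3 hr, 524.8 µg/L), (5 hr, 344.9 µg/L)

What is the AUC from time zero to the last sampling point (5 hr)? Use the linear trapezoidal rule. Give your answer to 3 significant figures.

AUC = 2010 µg/L·hr

Trapezoidal AUC_0→5:
  [0→2]: (0.0+587.6)/2 × 2 = 587.6
  [2→3]: (587.6+524.8)/2 × 1 = 556.2
  [3→5]: (524.8+344.9)/2 × 2 = 869.7
  Sum = 2013.5 µg/L·hr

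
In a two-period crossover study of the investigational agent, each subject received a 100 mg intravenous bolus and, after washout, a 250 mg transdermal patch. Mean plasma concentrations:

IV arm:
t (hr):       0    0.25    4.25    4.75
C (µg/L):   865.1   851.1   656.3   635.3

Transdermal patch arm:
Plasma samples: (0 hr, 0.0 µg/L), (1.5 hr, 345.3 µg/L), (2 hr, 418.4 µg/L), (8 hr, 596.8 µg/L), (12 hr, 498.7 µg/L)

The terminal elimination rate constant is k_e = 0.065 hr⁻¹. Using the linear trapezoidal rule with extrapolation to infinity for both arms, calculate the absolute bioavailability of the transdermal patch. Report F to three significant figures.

F = 0.401

Trapezoidal AUC_0→4.75 (IV):
  [0→0.25]: (865.1+851.1)/2 × 0.25 = 214.525
  [0.25→4.25]: (851.1+656.3)/2 × 4 = 3014.8
  [4.25→4.75]: (656.3+635.3)/2 × 0.5 = 322.9
  Sum = 3552.225 µg/L·hr
IV tail: 635.3/0.065 = 9773.846; AUC_iv,0→∞ = 3552.225 + 9773.846 = 13326.071 µg/L·hr
Trapezoidal AUC_0→12 (transdermal patch):
  [0→1.5]: (0.0+345.3)/2 × 1.5 = 258.975
  [1.5→2]: (345.3+418.4)/2 × 0.5 = 190.925
  [2→8]: (418.4+596.8)/2 × 6 = 3045.6
  [8→12]: (596.8+498.7)/2 × 4 = 2191.0
  Sum = 5686.5 µg/L·hr
transdermal patch tail: 498.7/0.065 = 7672.308; AUC_ev,0→∞ = 5686.5 + 7672.308 = 13358.808 µg/L·hr
F = (AUC_ev/D_ev)/(AUC_iv/D_iv) = (13358.808/250)/(13326.071/100) = 53.435232/133.26071 = 0.4010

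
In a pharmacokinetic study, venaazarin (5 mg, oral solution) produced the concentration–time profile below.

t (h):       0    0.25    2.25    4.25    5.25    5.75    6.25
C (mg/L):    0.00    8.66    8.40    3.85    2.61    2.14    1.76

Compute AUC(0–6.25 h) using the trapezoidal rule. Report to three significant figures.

AUC = 35.8 mg/L·h

Trapezoidal AUC_0→6.25:
  [0→0.25]: (0.00+8.66)/2 × 0.25 = 1.0825
  [0.25→2.25]: (8.66+8.40)/2 × 2 = 17.06
  [2.25→4.25]: (8.40+3.85)/2 × 2 = 12.25
  [4.25→5.25]: (3.85+2.61)/2 × 1 = 3.23
  [5.25→5.75]: (2.61+2.14)/2 × 0.5 = 1.1875
  [5.75→6.25]: (2.14+1.76)/2 × 0.5 = 0.975
  Sum = 35.785 mg/L·h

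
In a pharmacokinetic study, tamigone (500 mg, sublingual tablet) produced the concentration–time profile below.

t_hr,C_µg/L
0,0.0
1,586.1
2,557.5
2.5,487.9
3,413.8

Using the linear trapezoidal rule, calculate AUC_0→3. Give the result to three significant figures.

Trapezoidal AUC_0→3:
  [0→1]: (0.0+586.1)/2 × 1 = 293.05
  [1→2]: (586.1+557.5)/2 × 1 = 571.8
  [2→2.5]: (557.5+487.9)/2 × 0.5 = 261.35
  [2.5→3]: (487.9+413.8)/2 × 0.5 = 225.425
  Sum = 1351.625 µg/L·hr

AUC = 1350 µg/L·hr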